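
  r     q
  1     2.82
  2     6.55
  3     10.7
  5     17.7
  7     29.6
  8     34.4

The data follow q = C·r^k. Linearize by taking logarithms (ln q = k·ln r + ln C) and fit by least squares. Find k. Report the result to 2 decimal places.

Taking logs, ln q = k·ln r + ln C, so regress ln q on ln r.
XᵀX = [[12.3883, 7.4265]; [7.4265, 6]], rhs = [22.4810, 15.0858]ᵀ  (here Σln r = 7.4265, Σ(ln r)² = 12.3883, Σln q = 15.0858, Σln r·ln q = 22.4810).
Solving (det = 19.1764): k = 1.19159, ln C = 1.03940.

k = 1.19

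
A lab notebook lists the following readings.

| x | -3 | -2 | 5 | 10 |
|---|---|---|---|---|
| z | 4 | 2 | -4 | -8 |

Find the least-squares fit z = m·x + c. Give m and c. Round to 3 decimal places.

Sums needed: Σx·x = 138, Σx = 10, Σ1 = 4.
Moment sums: Σx·z = -116, Σz = -6.
So AᵀA·[m, c]ᵀ = Aᵀz: [[138, 10]; [10, 4]]·[m, c]ᵀ = [-116, -6]ᵀ.
Eliminating c: 4·(row 1) − 10·(row 2) gives 452·m = 4·(-116) − 10·(-6) = -404, so m = -101/113.
Then c = ((-6) − 10·(-101/113))/4 = 83/113.

m = -0.894, c = 0.735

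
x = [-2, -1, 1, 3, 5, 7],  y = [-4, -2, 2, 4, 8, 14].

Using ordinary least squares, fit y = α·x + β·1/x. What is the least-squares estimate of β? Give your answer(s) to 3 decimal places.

Forming AᵀA = [[89, 6]; [6, 106789/44100]] and Aᵀy = [162, 164/15]ᵀ gives AᵀA·[α, β]ᵀ = Aᵀy.
Eliminating β: (106789/44100)·(row 1) − 6·(row 2) gives (7916621/44100)·α = (106789/44100)·162 − 6·(164/15) = 800381/2450, so α = 14406858/7916621.
Then β = ((164/15) − 6·(14406858/7916621))/(106789/44100) = 47040/7916621.

β = 0.006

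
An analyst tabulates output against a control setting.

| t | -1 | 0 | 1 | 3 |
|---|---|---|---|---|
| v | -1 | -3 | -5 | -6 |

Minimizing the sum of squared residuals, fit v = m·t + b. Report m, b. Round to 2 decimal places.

The normal equations are: 11·m + 3·b = -22;  3·m + 4·b = -15.
(Σt·t = 11, Σt = 3, Σ1 = 4, Σt·v = -22, Σv = -15.)
det = 11·4 − 3² = 35.
m = ((-22)·4 − 3·(-15))/35 = -43/35; b = (11·(-15) − 3·(-22))/35 = -99/35.

m = -1.23, b = -2.83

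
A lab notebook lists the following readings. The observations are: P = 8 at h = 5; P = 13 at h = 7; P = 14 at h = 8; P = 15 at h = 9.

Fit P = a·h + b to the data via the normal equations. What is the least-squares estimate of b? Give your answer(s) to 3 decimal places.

The normal equations are: 219·a + 29·b = 378;  29·a + 4·b = 50.
(Σh·h = 219, Σh = 29, Σ1 = 4, Σh·P = 378, ΣP = 50.)
Determinant 219·4 − 29² = 35.
a = (378·4 − 29·50)/35 = 62/35; b = (219·50 − 29·378)/35 = -12/35.

b = -0.343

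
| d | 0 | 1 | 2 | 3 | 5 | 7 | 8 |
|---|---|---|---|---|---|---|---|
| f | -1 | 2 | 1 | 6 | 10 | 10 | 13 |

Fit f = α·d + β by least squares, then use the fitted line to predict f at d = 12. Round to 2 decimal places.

Sums needed: Σd·d = 152, Σd = 26, Σ1 = 7.
For Xᵀf: Σd·f = 246, Σf = 41.
So XᵀX·[α, β]ᵀ = Xᵀf: [[152, 26]; [26, 7]]·[α, β]ᵀ = [246, 41]ᵀ.
det = 152·7 − 26² = 388.
α = (246·7 − 26·41)/388 = 164/97; β = (152·41 − 26·246)/388 = -41/97.
At d = 12: f̂ = (164/97)·(12) + (-41/97)·(1) = 1927/97.

f̂ = 19.87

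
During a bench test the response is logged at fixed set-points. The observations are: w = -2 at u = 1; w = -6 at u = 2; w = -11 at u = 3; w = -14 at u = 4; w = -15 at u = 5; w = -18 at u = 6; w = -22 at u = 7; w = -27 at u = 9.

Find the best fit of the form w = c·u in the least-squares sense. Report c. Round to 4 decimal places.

Setting ∂/∂c … = 0 gives: 221·c = -683.
(Σu·u = 221, Σu·w = -683.)
Hence c = -683 / 221 ≈ -3.0905.

c = -3.0905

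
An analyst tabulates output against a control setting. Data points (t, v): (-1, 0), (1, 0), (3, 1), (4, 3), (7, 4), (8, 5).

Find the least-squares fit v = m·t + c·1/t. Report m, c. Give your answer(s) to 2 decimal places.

Forming XᵀX = [[140, 6]; [6, 62365/28224]] and Xᵀv = [83, 383/168]ᵀ gives XᵀX·[m, c]ᵀ = Xᵀv.
det = 140·(62365/28224) − 6² = 275537/1008.
m = (83·(62365/28224) − 6·(383/168))/(275537/1008) = 4790231/7715036; c = (140·(383/168) − 6·83)/(275537/1008) = -180264/275537.

m = 0.62, c = -0.65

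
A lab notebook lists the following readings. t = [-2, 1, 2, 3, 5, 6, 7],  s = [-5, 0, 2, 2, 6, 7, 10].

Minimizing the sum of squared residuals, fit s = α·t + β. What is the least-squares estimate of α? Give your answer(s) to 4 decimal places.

α = 1.5777

Sums needed: Σt·t = 128, Σt = 22, Σ1 = 7.
And Σt·s = 162, Σs = 22.
So AᵀA·[α, β]ᵀ = Aᵀs: [[128, 22]; [22, 7]]·[α, β]ᵀ = [162, 22]ᵀ.
Eliminating β: 7·(row 1) − 22·(row 2) gives 412·α = 7·162 − 22·22 = 650, so α = 325/206.
Then β = (22 − 22·(325/206))/7 = -187/103.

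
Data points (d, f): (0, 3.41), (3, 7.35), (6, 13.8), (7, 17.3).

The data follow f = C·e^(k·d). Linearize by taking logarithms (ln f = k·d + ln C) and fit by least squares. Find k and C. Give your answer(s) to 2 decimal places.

k = 0.23, C = 3.51

Linearized form: ln f = k·d + ln C. From the 4 transformed points,
Sums: Σd = 16.0000, Σ(d)² = 94.0000, Σln f = 8.6968, Σd·ln f = 41.6871.
Normal system: [[94.0000, 16.0000]; [16.0000, 4]]·[k, ln C]ᵀ = [41.6871, 8.6968]ᵀ.
Solving (det = 120.0000): k = 0.23000, ln C = 1.25421, so C = exp(1.25421) = 3.50507.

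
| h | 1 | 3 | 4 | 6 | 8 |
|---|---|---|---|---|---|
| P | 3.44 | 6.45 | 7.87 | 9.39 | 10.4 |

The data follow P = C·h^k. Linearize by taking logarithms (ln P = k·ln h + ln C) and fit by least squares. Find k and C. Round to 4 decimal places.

k = 0.5434, C = 3.5187

Linearized form: ln P = k·ln h + ln C. From the 5 transformed points,
Over the data: Σln h = 6.3561, Σ(ln h)² = 10.6632, Σln P = 9.7441, Σln h·ln P = 13.7905.
Normal system: [[10.6632, 6.3561]; [6.3561, 5]]·[k, ln C]ᵀ = [13.7905, 9.7441]ᵀ.
Solving (det = 12.9161): k = 0.54335, ln C = 1.25809, so C = exp(1.25809) = 3.51869.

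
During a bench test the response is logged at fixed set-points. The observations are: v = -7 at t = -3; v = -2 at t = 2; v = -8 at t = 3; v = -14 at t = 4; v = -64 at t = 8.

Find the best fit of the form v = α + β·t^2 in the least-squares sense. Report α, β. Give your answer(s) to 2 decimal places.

Sums needed: Σ1 = 5, Σt^2 = 102, Σt^2·t^2 = 4530.
Right-hand side: Σv = -95, Σt^2·v = -4463.
Normal equations: [[5, 102]; [102, 4530]]·[α, β]ᵀ = [-95, -4463]ᵀ.
Determinant 5·4530 − 102² = 12246.
α = ((-95)·4530 − 102·(-4463))/12246 = 4146/2041; β = (5·(-4463) − 102·(-95))/12246 = -12625/12246.

α = 2.03, β = -1.03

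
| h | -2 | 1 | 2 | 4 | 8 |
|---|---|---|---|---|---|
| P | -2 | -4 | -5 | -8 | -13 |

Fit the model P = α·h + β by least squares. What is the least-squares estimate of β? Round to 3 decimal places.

β = -3.442

Setting ∂/∂α … = 0 gives: 89·α + 13·β = -146;  13·α + 5·β = -32.
(Σh·h = 89, Σh = 13, Σ1 = 5, Σh·P = -146, ΣP = -32.)
Eliminating β: 5·(row 1) − 13·(row 2) gives 276·α = 5·(-146) − 13·(-32) = -314, so α = -157/138.
Then β = ((-32) − 13·(-157/138))/5 = -475/138.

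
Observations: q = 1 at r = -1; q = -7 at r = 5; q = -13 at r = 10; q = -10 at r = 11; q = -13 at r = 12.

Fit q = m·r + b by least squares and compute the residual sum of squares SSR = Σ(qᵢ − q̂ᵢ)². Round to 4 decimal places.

Sums needed: Σr·r = 391, Σr = 37, Σ1 = 5.
Right-hand side: Σr·q = -432, Σq = -42.
Normal equations: [[391, 37]; [37, 5]]·[m, b]ᵀ = [-432, -42]ᵀ.
Eliminating b: 5·(row 1) − 37·(row 2) gives 586·m = 5·(-432) − 37·(-42) = -606, so m = -303/293.
Then b = ((-42) − 37·(-303/293))/5 = -219/293.
Residuals: 209/293, -317/293, -560/293, 622/293, 46/293; SSR = 2890/293.

SSR = 9.8635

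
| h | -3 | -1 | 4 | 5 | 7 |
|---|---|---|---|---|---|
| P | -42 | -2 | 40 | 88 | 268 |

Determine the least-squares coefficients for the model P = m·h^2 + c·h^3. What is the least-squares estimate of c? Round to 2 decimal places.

The normal system AᵀA·[m, c]ᵀ = AᵀP is [[3364, 20712]; [20712, 138100]]·[m, c]ᵀ = [15592, 106620]ᵀ.
Eliminating c: 138100·(row 1) − 20712·(row 2) gives 35581456·m = 138100·15592 − 20712·106620 = -55058240, so m = -3441140/2223841.
Then c = (106620 − 20712·(-3441140/2223841))/138100 = 2233011/2223841.

c = 1.00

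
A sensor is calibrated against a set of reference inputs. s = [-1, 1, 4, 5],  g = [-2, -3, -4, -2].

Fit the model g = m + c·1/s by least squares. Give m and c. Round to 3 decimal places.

MᵀM·[m, c]ᵀ = Mᵀg reads: 4·m + (9/20)·c = -11;  (9/20)·m + (841/400)·c = -12/5.
(Σ1 = 4, Σ1/s = 9/20, Σ1/s·1/s = 841/400, Σg = -11, Σ1/s·g = -12/5.)
Eliminating c: (841/400)·(row 1) − (9/20)·(row 2) gives (3283/400)·m = (841/400)·(-11) − (9/20)·(-12/5) = -8819/400, so m = -8819/3283.
Then c = ((-12/5) − (9/20)·(-8819/3283))/(841/400) = -1860/3283.

m = -2.686, c = -0.567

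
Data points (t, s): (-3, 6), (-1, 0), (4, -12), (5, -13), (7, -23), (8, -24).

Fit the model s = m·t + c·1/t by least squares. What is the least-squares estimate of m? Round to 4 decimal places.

The normal equations are: 164·m + 6·c = -484;  6·m + (881749/705600)·c = -486/35.
Eliminating c: (881749/705600)·(row 1) − 6·(row 2) gives (29801309/176400)·m = (881749/705600)·(-484) − 6·(-486/35) = -91994989/176400, so m = -91994989/29801309.
Then c = ((-486/35) − 6·(-91994989/29801309))/(881749/705600) = 110557440/29801309.

m = -3.0869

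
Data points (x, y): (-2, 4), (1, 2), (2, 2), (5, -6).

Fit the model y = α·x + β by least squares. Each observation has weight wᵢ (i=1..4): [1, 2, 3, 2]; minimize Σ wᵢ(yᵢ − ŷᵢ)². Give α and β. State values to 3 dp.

α = -1.556, β = 3.361

Normal-equation sums: Σwᵢ·x·x = 68, Σwᵢ·x = 16, Σwᵢ·1 = 8.
Moment sums: Σwᵢ·x·y = -52, Σwᵢ·y = 2.
Eliminating β: 8·(row 1) − 16·(row 2) gives 288·α = 8·(-52) − 16·2 = -448, so α = -14/9.
Then β = (2 − 16·(-14/9))/8 = 121/36.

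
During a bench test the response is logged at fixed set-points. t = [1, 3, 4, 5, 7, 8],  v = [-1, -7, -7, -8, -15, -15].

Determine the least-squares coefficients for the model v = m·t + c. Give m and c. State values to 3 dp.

m = -2.030, c = 0.640

Forming AᵀA = [[164, 28]; [28, 6]] and Aᵀv = [-315, -53]ᵀ gives AᵀA·[m, c]ᵀ = Aᵀv.
Determinant 164·6 − 28² = 200.
m = ((-315)·6 − 28·(-53))/200 = -203/100; c = (164·(-53) − 28·(-315))/200 = 16/25.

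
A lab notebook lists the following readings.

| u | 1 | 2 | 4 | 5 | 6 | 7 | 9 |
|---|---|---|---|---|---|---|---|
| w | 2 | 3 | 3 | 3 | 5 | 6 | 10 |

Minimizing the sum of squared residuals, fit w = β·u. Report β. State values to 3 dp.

Normal-equation sums: Σu·u = 212.
Right-hand side: Σu·w = 197.
Normal equations: [[212]]·[β]ᵀ = [197]ᵀ.
Hence β = 197 / 212 ≈ 0.929245.

β = 0.929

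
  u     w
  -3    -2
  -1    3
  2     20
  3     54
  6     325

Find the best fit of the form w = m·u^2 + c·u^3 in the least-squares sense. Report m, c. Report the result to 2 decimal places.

Normal-equation sums: Σu^2·u^2 = 1475, Σu^2·u^3 = 7807, Σu^3·u^3 = 48179.
Moment sums: Σu^2·w = 12251, Σu^3·w = 71869.
det = 1475·48179 − 7807² = 10114776.
m = (12251·48179 − 7807·71869)/10114776 = 103403/35868; c = (1475·71869 − 7807·12251)/10114776 = 36749/35868.

m = 2.88, c = 1.02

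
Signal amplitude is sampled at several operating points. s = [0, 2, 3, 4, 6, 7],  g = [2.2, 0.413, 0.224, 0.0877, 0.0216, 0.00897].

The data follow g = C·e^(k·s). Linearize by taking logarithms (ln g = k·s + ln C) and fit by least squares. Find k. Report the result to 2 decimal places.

k = -0.78

Taking logs, ln g = k·s + ln C, so regress ln g on s.
XᵀX = [[114.0000, 22.0000]; [22.0000, 6]], rhs = [-71.9997, -12.5747]ᵀ  (here Σs = 22.0000, Σ(s)² = 114.0000, Σln g = -12.5747, Σs·ln g = -71.9997).
Slope k = (n·Σs·ln g − Σs·Σln g)/(n·Σ(s)² − (Σs)²) = (6·-71.9997 − 22.0000·-12.5747)/200.0000 = -0.77677; ln C = (Σln g − k·Σs)/n = 0.75238.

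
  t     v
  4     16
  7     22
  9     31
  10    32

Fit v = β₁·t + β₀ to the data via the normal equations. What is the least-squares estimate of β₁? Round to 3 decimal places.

β₁ = 2.833

MᵀM·[β₁, β₀]ᵀ = Mᵀv reads: 246·β₁ + 30·β₀ = 817;  30·β₁ + 4·β₀ = 101.
(Σt·t = 246, Σt = 30, Σ1 = 4, Σt·v = 817, Σv = 101.)
Determinant 246·4 − 30² = 84.
β₁ = (817·4 − 30·101)/84 = 17/6; β₀ = (246·101 − 30·817)/84 = 4.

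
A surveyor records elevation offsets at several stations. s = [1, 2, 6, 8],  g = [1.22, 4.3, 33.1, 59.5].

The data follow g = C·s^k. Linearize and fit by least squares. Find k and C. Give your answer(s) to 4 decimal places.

k = 1.8638, C = 1.2020

Taking logs, ln g = k·ln s + ln C, so regress ln g on ln s.
XᵀX = [[8.0149, 4.5643]; [4.5643, 4]], rhs = [15.7779, 9.2430]ᵀ  (here Σln s = 4.5643, Σ(ln s)² = 8.0149, Σln g = 9.2430, Σln s·ln g = 15.7779).
Δ = 8.0149·4 − (4.5643)² = 11.2265; k = (15.7779·4 − 4.5643·9.2430)/11.2265 = 1.86376, ln C = (8.0149·9.2430 − 4.5643·15.7779)/11.2265 = 0.18403, so C = exp(0.18403) = 1.20205.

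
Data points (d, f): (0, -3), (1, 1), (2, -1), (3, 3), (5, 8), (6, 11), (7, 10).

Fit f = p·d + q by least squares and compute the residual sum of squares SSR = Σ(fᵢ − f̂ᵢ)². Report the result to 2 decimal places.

SSR = 13.40

Compute the Gram sums: Σd·d = 124, Σd = 24, Σ1 = 7.
For Mᵀf: Σd·f = 184, Σf = 29.
MᵀM·[p, q]ᵀ = Mᵀf becomes [[124, 24]; [24, 7]]·[p, q]ᵀ = [184, 29]ᵀ.
Determinant 124·7 − 24² = 292.
p = (184·7 − 24·29)/292 = 148/73; q = (124·29 − 24·184)/292 = -205/73.
Residuals: -14/73, 130/73, -164/73, -20/73, 49/73, 120/73, -101/73; SSR = 978/73.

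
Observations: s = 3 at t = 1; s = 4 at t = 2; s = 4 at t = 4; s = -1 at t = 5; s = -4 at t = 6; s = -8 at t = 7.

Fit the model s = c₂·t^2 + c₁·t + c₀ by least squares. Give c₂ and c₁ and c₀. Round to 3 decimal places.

The normal equations are: 4595·c₂ + 757·c₁ + 131·c₀ = -478;  757·c₂ + 131·c₁ + 25·c₀ = -58;  131·c₂ + 25·c₁ + 6·c₀ = -2.
Solving the 3×3 system (Gaussian elimination) gives c₂ = -25/42, c₁ = 17/6, c₀ = 6/7.

c₂ = -0.595, c₁ = 2.833, c₀ = 0.857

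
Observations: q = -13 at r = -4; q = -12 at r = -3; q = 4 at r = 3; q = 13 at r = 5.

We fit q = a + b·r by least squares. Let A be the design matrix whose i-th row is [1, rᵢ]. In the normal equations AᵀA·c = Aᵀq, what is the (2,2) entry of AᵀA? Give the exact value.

Row 2 ↔ basis r, column 2 ↔ basis r, so (AᵀA)_{2,2} = Σᵢ (r)·(r) = (-4)·(-4) + (-3)·(-3) + (3)·(3) + (5)·(5) = 59.

59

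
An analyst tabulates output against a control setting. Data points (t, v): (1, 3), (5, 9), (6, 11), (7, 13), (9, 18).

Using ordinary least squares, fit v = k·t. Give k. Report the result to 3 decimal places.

k = 1.911

The normal equations are: 192·k = 367.
(Σt·t = 192, Σt·v = 367.)
Hence k = 367 / 192 ≈ 1.91146.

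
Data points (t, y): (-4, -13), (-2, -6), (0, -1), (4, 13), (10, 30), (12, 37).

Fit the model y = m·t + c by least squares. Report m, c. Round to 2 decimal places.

The normal equations are: 280·m + 20·c = 860;  20·m + 6·c = 60.
det = 280·6 − 20² = 1280.
m = (860·6 − 20·60)/1280 = 99/32; c = (280·60 − 20·860)/1280 = -5/16.

m = 3.09, c = -0.31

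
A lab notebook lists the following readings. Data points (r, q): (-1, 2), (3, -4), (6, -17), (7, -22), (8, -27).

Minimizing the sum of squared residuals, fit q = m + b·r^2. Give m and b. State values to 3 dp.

From the data, Σ1 = 5, Σr^2 = 159, Σr^2·r^2 = 7875.
And Σq = -68, Σr^2·q = -3452.
Normal equations: [[5, 159]; [159, 7875]]·[m, b]ᵀ = [-68, -3452]ᵀ.
Δ = 5·7875 − 159² = 14094.
m = ((-68)·7875 − 159·(-3452))/14094 = 2228/2349; b = (5·(-3452) − 159·(-68))/14094 = -3224/7047.

m = 0.948, b = -0.457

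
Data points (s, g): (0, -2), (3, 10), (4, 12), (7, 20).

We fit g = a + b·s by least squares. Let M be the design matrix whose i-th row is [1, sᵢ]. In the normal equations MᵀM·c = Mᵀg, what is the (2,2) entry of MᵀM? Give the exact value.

74

Row 2 ↔ basis s, column 2 ↔ basis s, so (MᵀM)_{2,2} = Σᵢ (s)·(s) = (0)·(0) + (3)·(3) + (4)·(4) + (7)·(7) = 74.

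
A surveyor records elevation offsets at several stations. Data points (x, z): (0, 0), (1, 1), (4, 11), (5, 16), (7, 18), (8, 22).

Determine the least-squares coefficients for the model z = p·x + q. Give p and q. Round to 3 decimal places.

Sums needed: Σx·x = 155, Σx = 25, Σ1 = 6.
And Σx·z = 427, Σz = 68.
Normal equations: [[155, 25]; [25, 6]]·[p, q]ᵀ = [427, 68]ᵀ.
Determinant 155·6 − 25² = 305.
p = (427·6 − 25·68)/305 = 862/305; q = (155·68 − 25·427)/305 = -27/61.

p = 2.826, q = -0.443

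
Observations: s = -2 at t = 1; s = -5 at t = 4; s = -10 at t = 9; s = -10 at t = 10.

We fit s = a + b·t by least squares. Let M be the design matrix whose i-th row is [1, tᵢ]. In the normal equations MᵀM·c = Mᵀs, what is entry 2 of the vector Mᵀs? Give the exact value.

Entry 2 ↔ basis t, so (Mᵀs)_{2} = Σᵢ (t)·sᵢ = (1)·(-2) + (4)·(-5) + (9)·(-10) + (10)·(-10) = -212.

-212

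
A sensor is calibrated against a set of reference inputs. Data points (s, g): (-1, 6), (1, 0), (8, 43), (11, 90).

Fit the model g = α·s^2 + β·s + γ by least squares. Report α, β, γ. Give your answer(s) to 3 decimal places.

Forming AᵀA = [[18739, 1843, 187]; [1843, 187, 19]; [187, 19, 4]] and Aᵀg = [13648, 1328, 139]ᵀ gives AᵀA·[α, β, γ]ᵀ = Aᵀg.
Inverting the 3×3 Gram matrix, [α, β, γ]ᵀ = [9034/9273, -8383/3091, 19355/9273]ᵀ.

α = 0.974, β = -2.712, γ = 2.087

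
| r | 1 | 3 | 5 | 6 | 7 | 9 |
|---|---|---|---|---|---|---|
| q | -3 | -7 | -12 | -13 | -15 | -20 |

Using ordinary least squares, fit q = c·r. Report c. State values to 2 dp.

Setting ∂/∂c … = 0 gives: 201·c = -447.
(Σr·r = 201, Σr·q = -447.)
Hence c = -447 / 201 ≈ -2.22388.

c = -2.22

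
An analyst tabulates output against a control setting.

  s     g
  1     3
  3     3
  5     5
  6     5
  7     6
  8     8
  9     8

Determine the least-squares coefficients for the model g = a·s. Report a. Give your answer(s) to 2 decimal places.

Compute the Gram sums: Σs·s = 265.
Right-hand side: Σs·g = 245.
So AᵀA·[a]ᵀ = Aᵀg: [[265]]·[a]ᵀ = [245]ᵀ.
a = 245/265 = 0.924528.

a = 0.92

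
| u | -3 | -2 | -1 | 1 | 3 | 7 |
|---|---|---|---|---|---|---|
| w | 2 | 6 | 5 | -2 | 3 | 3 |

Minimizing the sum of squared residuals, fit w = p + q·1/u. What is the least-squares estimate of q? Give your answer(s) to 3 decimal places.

q = -3.329

From the data, Σ1 = 6, Σ1/u = -5/14, Σ1/u·1/u = 4397/1764.
For Xᵀw: Σw = 17, Σ1/u·w = -194/21.
Eliminating q: (4397/1764)·(row 1) − (-5/14)·(row 2) gives (8719/588)·p = (4397/1764)·17 − (-5/14)·(-194/21) = 9847/252, so p = 68929/26157.
Then q = ((-194/21) − (-5/14)·(68929/26157))/(4397/1764) = -29022/8719.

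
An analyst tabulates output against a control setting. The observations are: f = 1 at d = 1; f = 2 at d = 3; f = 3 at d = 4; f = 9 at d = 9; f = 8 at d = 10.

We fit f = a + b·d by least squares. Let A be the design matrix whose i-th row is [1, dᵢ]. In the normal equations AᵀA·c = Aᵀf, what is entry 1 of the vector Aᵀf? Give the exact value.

Entry 1 ↔ basis 1, so (Aᵀf)_{1} = Σᵢ fᵢ = (1)·(1) + (1)·(2) + (1)·(3) + (1)·(9) + (1)·(8) = 23.

23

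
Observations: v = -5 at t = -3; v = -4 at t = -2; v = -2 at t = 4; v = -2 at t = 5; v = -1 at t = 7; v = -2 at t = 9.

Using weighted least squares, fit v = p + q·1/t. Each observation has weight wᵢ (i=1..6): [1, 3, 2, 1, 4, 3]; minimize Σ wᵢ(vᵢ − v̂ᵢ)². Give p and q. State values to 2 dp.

p = -2.29, q = 3.93

Normal-equation sums: Σwᵢ·1 = 14, Σwᵢ·1/t = -8/35, Σwᵢ·1/t·1/t = 302909/264600.
Right-hand side: Σwᵢ·v = -33, Σwᵢ·1/t·v = 176/35.
So MᵀWM·[p, q]ᵀ = MᵀWv: [[14, -8/35]; [-8/35, 302909/264600]]·[p, q]ᵀ = [-33, 176/35]ᵀ.
Eliminating q: (302909/264600)·(row 1) − (-8/35)·(row 2) gives (2113451/132300)·p = (302909/264600)·(-33) − (-8/35)·(176/35) = -3230623/88200, so p = -9691869/4226902.
Then q = ((176/35) − (-8/35)·(-9691869/4226902))/(302909/264600) = 8316000/2113451.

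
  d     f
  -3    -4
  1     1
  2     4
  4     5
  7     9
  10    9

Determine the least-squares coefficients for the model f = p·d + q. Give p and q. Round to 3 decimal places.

p = 1.043, q = 0.351

Compute the Gram sums: Σd·d = 179, Σd = 21, Σ1 = 6.
Moment sums: Σd·f = 194, Σf = 24.
So MᵀM·[p, q]ᵀ = Mᵀf: [[179, 21]; [21, 6]]·[p, q]ᵀ = [194, 24]ᵀ.
Eliminating q: 6·(row 1) − 21·(row 2) gives 633·p = 6·194 − 21·24 = 660, so p = 220/211.
Then q = (24 − 21·(220/211))/6 = 74/211.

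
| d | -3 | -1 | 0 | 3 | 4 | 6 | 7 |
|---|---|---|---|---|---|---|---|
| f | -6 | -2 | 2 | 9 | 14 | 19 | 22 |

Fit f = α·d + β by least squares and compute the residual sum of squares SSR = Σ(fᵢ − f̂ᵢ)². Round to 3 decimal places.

Compute the Gram sums: Σd·d = 120, Σd = 16, Σ1 = 7.
Moment sums: Σd·f = 371, Σf = 58.
Δ = 120·7 − 16² = 584.
α = (371·7 − 16·58)/584 = 1669/584; β = (120·58 − 16·371)/584 = 128/73.
Residuals: 479/584, -523/584, 18/73, -775/584, 119/146, 29/292, 141/584; SSR = 2353/584.

SSR = 4.029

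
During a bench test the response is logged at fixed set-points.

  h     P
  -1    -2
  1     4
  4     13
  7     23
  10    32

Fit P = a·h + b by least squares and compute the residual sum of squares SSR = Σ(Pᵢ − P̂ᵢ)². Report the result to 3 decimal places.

SSR = 0.261

Sums needed: Σh·h = 167, Σh = 21, Σ1 = 5.
And Σh·P = 539, ΣP = 70.
AᵀA·[a, b]ᵀ = AᵀP becomes [[167, 21]; [21, 5]]·[a, b]ᵀ = [539, 70]ᵀ.
Determinant 167·5 − 21² = 394.
a = (539·5 − 21·70)/394 = 1225/394; b = (167·70 − 21·539)/394 = 371/394.
Residuals: 33/197, -10/197, -149/394, 58/197, -13/394; SSR = 103/394.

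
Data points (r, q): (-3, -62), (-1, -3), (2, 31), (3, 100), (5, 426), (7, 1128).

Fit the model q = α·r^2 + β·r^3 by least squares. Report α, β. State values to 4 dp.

Compute the Gram sums: Σr^2·r^2 = 3205, Σr^2·r^3 = 19963, Σr^3·r^3 = 134797.
Right-hand side: Σr^2·q = 66385, Σr^3·q = 444779.
det = 3205·134797 − 19963² = 33503016.
α = (66385·134797 − 19963·444779)/33503016 = 17343917/8375754; β = (3205·444779 − 19963·66385)/33503016 = 25068235/8375754.

α = 2.0707, β = 2.9930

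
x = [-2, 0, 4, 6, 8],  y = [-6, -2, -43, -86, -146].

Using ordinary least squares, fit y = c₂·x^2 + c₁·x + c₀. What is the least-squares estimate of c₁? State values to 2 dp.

Compute the Gram sums: Σx^2·x^2 = 5664, Σx^2·x = 784, Σx^2 = 120, Σx·x = 120, Σx = 16, Σ1 = 5.
And Σx^2·y = -13152, Σx·y = -1844, Σy = -283.
Inverting the 3×3 Gram matrix, [c₂, c₁, c₀]ᵀ = [-1215/616, -669/308, -178/77]ᵀ.

c₁ = -2.17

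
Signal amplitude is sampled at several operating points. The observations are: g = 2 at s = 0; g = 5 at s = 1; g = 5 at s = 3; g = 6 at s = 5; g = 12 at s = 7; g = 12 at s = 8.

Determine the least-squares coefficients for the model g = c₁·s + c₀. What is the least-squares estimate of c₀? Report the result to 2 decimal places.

Compute the Gram sums: Σs·s = 148, Σs = 24, Σ1 = 6.
And Σs·g = 230, Σg = 42.
Determinant 148·6 − 24² = 312.
c₁ = (230·6 − 24·42)/312 = 31/26; c₀ = (148·42 − 24·230)/312 = 29/13.

c₀ = 2.23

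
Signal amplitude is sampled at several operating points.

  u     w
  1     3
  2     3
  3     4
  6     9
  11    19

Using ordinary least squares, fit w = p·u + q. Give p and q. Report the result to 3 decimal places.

p = 1.675, q = -0.104

Forming MᵀM = [[171, 23]; [23, 5]] and Mᵀw = [284, 38]ᵀ gives MᵀM·[p, q]ᵀ = Mᵀw.
Eliminating q: 5·(row 1) − 23·(row 2) gives 326·p = 5·284 − 23·38 = 546, so p = 273/163.
Then q = (38 − 23·(273/163))/5 = -17/163.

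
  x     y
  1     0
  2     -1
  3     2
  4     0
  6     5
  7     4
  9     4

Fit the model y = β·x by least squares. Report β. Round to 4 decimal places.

AᵀA·[β]ᵀ = Aᵀy reads: 196·β = 98.
(Σx·x = 196, Σx·y = 98.)
Hence β = 98 / 196 ≈ 0.5.

β = 0.5000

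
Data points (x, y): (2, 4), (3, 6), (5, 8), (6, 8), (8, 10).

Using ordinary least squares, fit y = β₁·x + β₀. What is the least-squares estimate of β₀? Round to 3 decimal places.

From the data, Σx·x = 138, Σx = 24, Σ1 = 5.
And Σx·y = 194, Σy = 36.
Normal equations: [[138, 24]; [24, 5]]·[β₁, β₀]ᵀ = [194, 36]ᵀ.
Eliminating β₀: 5·(row 1) − 24·(row 2) gives 114·β₁ = 5·194 − 24·36 = 106, so β₁ = 53/57.
Then β₀ = (36 − 24·(53/57))/5 = 52/19.

β₀ = 2.737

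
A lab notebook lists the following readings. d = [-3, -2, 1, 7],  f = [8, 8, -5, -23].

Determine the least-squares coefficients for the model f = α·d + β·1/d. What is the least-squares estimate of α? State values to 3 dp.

Forming XᵀX = [[63, 4]; [4, 2437/1764]] and Xᵀf = [-206, -314/21]ᵀ gives XᵀX·[α, β]ᵀ = Xᵀf.
Eliminating β: (2437/1764)·(row 1) − 4·(row 2) gives (1989/28)·α = (2437/1764)·(-206) − 4·(-314/21) = -198259/882, so α = -396518/125307.
Then β = ((-314/21) − 4·(-396518/125307))/(2437/1764) = -3304/1989.

α = -3.164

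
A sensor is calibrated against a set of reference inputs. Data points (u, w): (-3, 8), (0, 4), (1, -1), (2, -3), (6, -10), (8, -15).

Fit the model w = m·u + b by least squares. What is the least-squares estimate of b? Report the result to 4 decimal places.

b = 2.0820

Normal-equation sums: Σu·u = 114, Σu = 14, Σ1 = 6.
For Aᵀw: Σu·w = -211, Σw = -17.
Determinant 114·6 − 14² = 488.
m = ((-211)·6 − 14·(-17))/488 = -257/122; b = (114·(-17) − 14·(-211))/488 = 127/61.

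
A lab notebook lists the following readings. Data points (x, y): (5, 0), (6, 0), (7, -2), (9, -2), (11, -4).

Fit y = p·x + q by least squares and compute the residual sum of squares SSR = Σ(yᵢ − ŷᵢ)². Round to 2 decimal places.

SSR = 1.24

From the data, Σx·x = 312, Σx = 38, Σ1 = 5.
For Aᵀy: Σx·y = -76, Σy = -8.
AᵀA·[p, q]ᵀ = Aᵀy becomes [[312, 38]; [38, 5]]·[p, q]ᵀ = [-76, -8]ᵀ.
Eliminating q: 5·(row 1) − 38·(row 2) gives 116·p = 5·(-76) − 38·(-8) = -76, so p = -19/29.
Then q = ((-8) − 38·(-19/29))/5 = 98/29.
Residuals: -3/29, 16/29, -23/29, 15/29, -5/29; SSR = 36/29.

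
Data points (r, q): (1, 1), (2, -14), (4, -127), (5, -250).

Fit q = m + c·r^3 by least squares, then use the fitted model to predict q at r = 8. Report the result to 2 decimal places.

q̂ = -1032.41

Compute the Gram sums: Σ1 = 4, Σr^3 = 198, Σr^3·r^3 = 19786.
And Σq = -390, Σr^3·q = -39489.
Normal equations: [[4, 198]; [198, 19786]]·[m, c]ᵀ = [-390, -39489]ᵀ.
Determinant 4·19786 − 198² = 39940.
m = ((-390)·19786 − 198·(-39489))/39940 = 51141/19970; c = (4·(-39489) − 198·(-390))/39940 = -20184/9985.
At r = 8: q̂ = (51141/19970)·(1) + (-20184/9985)·(512) = -4123455/3994.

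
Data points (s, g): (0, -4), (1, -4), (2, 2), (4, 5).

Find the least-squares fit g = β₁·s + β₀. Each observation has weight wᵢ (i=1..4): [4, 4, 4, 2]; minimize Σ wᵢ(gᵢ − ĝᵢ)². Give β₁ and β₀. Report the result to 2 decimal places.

β₁ = 2.56, β₀ = -4.66

The normal equations are: 52·β₁ + 20·β₀ = 40;  20·β₁ + 14·β₀ = -14.
(Σwᵢ·s·s = 52, Σwᵢ·s = 20, Σwᵢ·1 = 14, Σwᵢ·s·g = 40, Σwᵢ·g = -14.)
Eliminating β₀: 14·(row 1) − 20·(row 2) gives 328·β₁ = 14·40 − 20·(-14) = 840, so β₁ = 105/41.
Then β₀ = ((-14) − 20·(105/41))/14 = -191/41.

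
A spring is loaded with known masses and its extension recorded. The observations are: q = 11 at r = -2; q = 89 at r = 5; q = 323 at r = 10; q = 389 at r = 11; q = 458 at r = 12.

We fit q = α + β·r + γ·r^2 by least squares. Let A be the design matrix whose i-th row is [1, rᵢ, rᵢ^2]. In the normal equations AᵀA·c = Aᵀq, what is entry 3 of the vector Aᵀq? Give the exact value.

147590

Entry 3 ↔ basis r^2, so (Aᵀq)_{3} = Σᵢ (r^2)·qᵢ = (4)·(11) + (25)·(89) + (100)·(323) + (121)·(389) + (144)·(458) = 147590.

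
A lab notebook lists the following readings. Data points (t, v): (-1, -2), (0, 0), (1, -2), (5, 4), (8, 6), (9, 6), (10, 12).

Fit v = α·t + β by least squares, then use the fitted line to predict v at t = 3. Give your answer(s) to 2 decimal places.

The normal equations are: 272·α + 32·β = 242;  32·α + 7·β = 24.
Eliminating β: 7·(row 1) − 32·(row 2) gives 880·α = 7·242 − 32·24 = 926, so α = 463/440.
Then β = (24 − 32·(463/440))/7 = -76/55.
At t = 3: v̂ = (463/440)·(3) + (-76/55)·(1) = 71/40.

v̂ = 1.78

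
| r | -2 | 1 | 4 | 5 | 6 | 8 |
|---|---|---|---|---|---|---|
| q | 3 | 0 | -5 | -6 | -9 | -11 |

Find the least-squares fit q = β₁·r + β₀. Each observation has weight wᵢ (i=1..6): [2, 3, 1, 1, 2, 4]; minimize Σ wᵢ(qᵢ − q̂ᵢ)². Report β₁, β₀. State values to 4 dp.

The normal system XᵀWX·[β₁, β₀]ᵀ = XᵀWq is [[380, 52]; [52, 13]]·[β₁, β₀]ᵀ = [-522, -67]ᵀ.
Determinant 380·13 − 52² = 2236.
β₁ = ((-522)·13 − 52·(-67))/2236 = -127/86; β₀ = (380·(-67) − 52·(-522))/2236 = 421/559.

β₁ = -1.4767, β₀ = 0.7531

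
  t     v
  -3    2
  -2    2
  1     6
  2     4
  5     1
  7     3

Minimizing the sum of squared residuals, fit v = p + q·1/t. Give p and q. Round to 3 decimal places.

p = 2.559, q = 2.619

Sums needed: Σ1 = 6, Σ1/t = 106/105, Σ1/t·1/t = 36857/22050.
Moment sums: Σv = 18, Σ1/t·v = 731/105.
So AᵀA·[p, q]ᵀ = Aᵀv: [[6, 106/105]; [106/105, 36857/22050]]·[p, q]ᵀ = [18, 731/105]ᵀ.
Δ = 6·(36857/22050) − (106/105)² = 19867/2205.
p = (18·(36857/22050) − (106/105)·(731/105))/(19867/2205) = 254227/99335; q = (6·(731/105) − (106/105)·18)/(19867/2205) = 52038/19867.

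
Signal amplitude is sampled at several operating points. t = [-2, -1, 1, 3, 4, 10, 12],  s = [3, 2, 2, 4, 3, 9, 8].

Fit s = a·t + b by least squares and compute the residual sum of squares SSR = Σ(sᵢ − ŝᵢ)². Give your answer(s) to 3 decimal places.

SSR = 7.994

Normal-equation sums: Σt·t = 275, Σt = 27, Σ1 = 7.
Right-hand side: Σt·s = 204, Σs = 31.
det = 275·7 − 27² = 1196.
a = (204·7 − 27·31)/1196 = 591/1196; b = (275·31 − 27·204)/1196 = 3017/1196.
Residuals: 1753/1196, -17/598, -304/299, -3/598, -1793/1196, 1837/1196, -541/1196; SSR = 9561/1196.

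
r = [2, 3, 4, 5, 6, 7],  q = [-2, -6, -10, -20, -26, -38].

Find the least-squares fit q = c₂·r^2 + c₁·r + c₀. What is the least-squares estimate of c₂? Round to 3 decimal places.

c₂ = -0.857

With design matrix A, AᵀA = [[4675, 783, 139]; [783, 139, 27]; [139, 27, 6]] and Aᵀq = [-3520, -584, -102]ᵀ.
Row-reducing yields c₂ = -6/7, c₁ = 4/7, c₀ = 2/7.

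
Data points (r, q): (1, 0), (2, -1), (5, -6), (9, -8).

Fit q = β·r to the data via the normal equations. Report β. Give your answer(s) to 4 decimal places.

Compute the Gram sums: Σr·r = 111.
For Aᵀq: Σr·q = -104.
Hence β = -104 / 111 ≈ -0.936937.

β = -0.9369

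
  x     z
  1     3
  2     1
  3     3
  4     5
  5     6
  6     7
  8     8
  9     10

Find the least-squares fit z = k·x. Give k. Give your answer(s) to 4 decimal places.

With design matrix A, AᵀA = [[236]] and Aᵀz = [260]ᵀ.
k = 260/236 = 1.10169.

k = 1.1017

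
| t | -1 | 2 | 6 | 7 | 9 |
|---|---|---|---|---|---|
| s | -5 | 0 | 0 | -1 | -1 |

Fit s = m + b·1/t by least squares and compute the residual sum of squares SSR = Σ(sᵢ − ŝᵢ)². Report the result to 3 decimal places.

Normal-equation sums: Σ1 = 5, Σ1/t = -5/63, Σ1/t·1/t = 10403/7938.
And Σs = -7, Σ1/t·s = 299/63.
MᵀM·[m, b]ᵀ = Mᵀs becomes [[5, -5/63]; [-5/63, 10403/7938]]·[m, b]ᵀ = [-7, 299/63]ᵀ.
Δ = 5·(10403/7938) − (-5/63)² = 51965/7938.
m = ((-7)·(10403/7938) − (-5/63)·(299/63))/(51965/7938) = -69831/51965; b = (5·(299/63) − (-5/63)·(-7))/(51965/7938) = 36792/10393.
Residuals: -6034/51965, -22149/51965, 39171/51965, -8414/51965, -2574/51965; SSR = 41158/51965.

SSR = 0.792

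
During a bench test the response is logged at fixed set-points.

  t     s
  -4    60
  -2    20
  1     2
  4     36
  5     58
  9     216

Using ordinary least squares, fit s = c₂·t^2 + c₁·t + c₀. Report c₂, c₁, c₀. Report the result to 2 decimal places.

c₂ = 2.99, c₁ = -3.11, c₀ = 0.73

Entries of AᵀA: Σt^2·t^2 = 7715, Σt^2·t = 847, Σt^2 = 143, Σt·t = 143, Σt = 13, Σ1 = 6.
For Aᵀs: Σt^2·s = 20564, Σt·s = 2100, Σs = 392.
Normal equations: [[7715, 847, 143]; [847, 143, 13]; [143, 13, 6]]·[c₂, c₁, c₀]ᵀ = [20564, 2100, 392]ᵀ.
Inverting the 3×3 Gram matrix, [c₂, c₁, c₀]ᵀ = [92515/30903, -96197/30903, 7494/10301]ᵀ.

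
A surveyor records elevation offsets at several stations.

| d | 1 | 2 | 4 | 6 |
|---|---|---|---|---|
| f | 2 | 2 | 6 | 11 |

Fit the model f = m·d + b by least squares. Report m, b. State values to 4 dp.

m = 1.8814, b = -0.8644

The normal system XᵀX·[m, b]ᵀ = Xᵀf is [[57, 13]; [13, 4]]·[m, b]ᵀ = [96, 21]ᵀ.
Determinant 57·4 − 13² = 59.
m = (96·4 − 13·21)/59 = 111/59; b = (57·21 − 13·96)/59 = -51/59.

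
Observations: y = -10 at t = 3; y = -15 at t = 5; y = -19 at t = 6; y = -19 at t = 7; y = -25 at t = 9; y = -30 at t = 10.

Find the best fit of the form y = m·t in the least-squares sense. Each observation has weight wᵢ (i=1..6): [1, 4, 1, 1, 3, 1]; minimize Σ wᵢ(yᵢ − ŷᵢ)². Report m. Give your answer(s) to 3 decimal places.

Sums needed: Σwᵢ·t·t = 537.
And Σwᵢ·t·y = -1552.
AᵀWA·[m]ᵀ = AᵀWy becomes [[537]]·[m]ᵀ = [-1552]ᵀ.
m = (-1552)/537 = -2.89013.

m = -2.890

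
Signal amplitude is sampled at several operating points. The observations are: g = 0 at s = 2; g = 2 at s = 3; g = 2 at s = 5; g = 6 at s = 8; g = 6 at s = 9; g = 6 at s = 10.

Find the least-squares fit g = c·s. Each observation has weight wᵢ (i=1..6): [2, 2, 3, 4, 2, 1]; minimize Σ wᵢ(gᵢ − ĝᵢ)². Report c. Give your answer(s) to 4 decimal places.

c = 0.6494

Entries of MᵀWM: Σwᵢ·s·s = 619.
For MᵀWg: Σwᵢ·s·g = 402.
MᵀWM·[c]ᵀ = MᵀWg becomes [[619]]·[c]ᵀ = [402]ᵀ.
Hence c = 402 / 619 ≈ 0.649435.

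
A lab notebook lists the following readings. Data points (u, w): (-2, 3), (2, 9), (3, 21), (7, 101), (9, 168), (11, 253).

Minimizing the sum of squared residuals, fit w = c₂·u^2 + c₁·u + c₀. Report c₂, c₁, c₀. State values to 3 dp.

c₂ = 2.000, c₁ = 1.037, c₀ = -2.003

Forming MᵀM = [[23716, 2430, 268]; [2430, 268, 30]; [268, 30, 6]] and Mᵀw = [49407, 5077, 555]ᵀ gives MᵀM·[c₂, c₁, c₀]ᵀ = Mᵀw.
Row-reducing yields c₂ = 593439/296774, c₁ = 307841/296774, c₀ = -297276/148387.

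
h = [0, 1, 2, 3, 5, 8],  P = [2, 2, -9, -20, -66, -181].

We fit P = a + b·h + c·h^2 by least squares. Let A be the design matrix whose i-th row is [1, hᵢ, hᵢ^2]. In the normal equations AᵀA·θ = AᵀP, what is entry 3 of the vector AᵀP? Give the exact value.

Entry 3 ↔ basis h^2, so (AᵀP)_{3} = Σᵢ (h^2)·Pᵢ = (0)·(2) + (1)·(2) + (4)·(-9) + (9)·(-20) + (25)·(-66) + (64)·(-181) = -13448.

-13448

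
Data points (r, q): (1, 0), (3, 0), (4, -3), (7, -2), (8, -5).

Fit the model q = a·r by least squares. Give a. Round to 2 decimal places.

The normal system AᵀA·[a]ᵀ = Aᵀq is [[139]]·[a]ᵀ = [-66]ᵀ.
a = (-66)/139 = -0.47482.

a = -0.47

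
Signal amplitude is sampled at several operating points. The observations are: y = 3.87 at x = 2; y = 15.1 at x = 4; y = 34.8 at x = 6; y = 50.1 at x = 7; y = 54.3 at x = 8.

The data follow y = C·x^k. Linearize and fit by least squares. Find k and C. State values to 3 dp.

With ln yᵢ as the transformed response and ln xᵢ as the regressor:
AᵀA = [[13.7233, 7.8966]; [7.8966, 5]], rhs = [26.9841, 15.5261]ᵀ  (here Σln x = 7.8966, Σ(ln x)² = 13.7233, Σln y = 15.5261, Σln x·ln y = 26.9841).
Slope k = (n·Σln x·ln y − Σln x·Σln y)/(n·Σ(ln x)² − (Σln x)²) = (5·26.9841 − 7.8966·15.5261)/6.2610 = 1.96741; ln C = (Σln y − k·Σln x)/n = -0.00193, so C = exp(-0.00193) = 0.99808.

k = 1.967, C = 0.998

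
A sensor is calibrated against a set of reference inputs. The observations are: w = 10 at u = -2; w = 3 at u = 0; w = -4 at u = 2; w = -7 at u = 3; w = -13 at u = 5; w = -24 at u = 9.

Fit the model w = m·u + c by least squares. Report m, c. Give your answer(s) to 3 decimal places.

The normal system XᵀX·[m, c]ᵀ = Xᵀw is [[123, 17]; [17, 6]]·[m, c]ᵀ = [-330, -35]ᵀ.
det = 123·6 − 17² = 449.
m = ((-330)·6 − 17·(-35))/449 = -1385/449; c = (123·(-35) − 17·(-330))/449 = 1305/449.

m = -3.085, c = 2.906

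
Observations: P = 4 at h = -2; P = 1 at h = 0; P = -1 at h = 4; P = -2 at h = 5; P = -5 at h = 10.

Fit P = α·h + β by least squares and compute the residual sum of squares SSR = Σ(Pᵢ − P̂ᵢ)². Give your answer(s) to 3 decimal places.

SSR = 1.401

Entries of XᵀX: Σh·h = 145, Σh = 17, Σ1 = 5.
And Σh·P = -72, ΣP = -3.
XᵀX·[α, β]ᵀ = XᵀP becomes [[145, 17]; [17, 5]]·[α, β]ᵀ = [-72, -3]ᵀ.
Δ = 145·5 − 17² = 436.
α = ((-72)·5 − 17·(-3))/436 = -309/436; β = (145·(-3) − 17·(-72))/436 = 789/436.
Residuals: 337/436, -353/436, 11/436, -29/109, 121/436; SSR = 611/436.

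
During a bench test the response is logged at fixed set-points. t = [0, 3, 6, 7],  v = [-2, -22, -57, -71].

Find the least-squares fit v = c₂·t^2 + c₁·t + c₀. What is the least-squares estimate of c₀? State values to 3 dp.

Sums needed: Σt^2·t^2 = 3778, Σt^2·t = 586, Σt^2 = 94, Σt·t = 94, Σt = 16, Σ1 = 4.
Right-hand side: Σt^2·v = -5729, Σt·v = -905, Σv = -152.
XᵀX·[c₂, c₁, c₀]ᵀ = Xᵀv becomes [[3778, 586, 94]; [586, 94, 16]; [94, 16, 4]]·[c₂, c₁, c₀]ᵀ = [-5729, -905, -152]ᵀ.
Inverting the 3×3 Gram matrix, [c₂, c₁, c₀]ᵀ = [-26/33, -1447/330, -107/55]ᵀ.

c₀ = -1.945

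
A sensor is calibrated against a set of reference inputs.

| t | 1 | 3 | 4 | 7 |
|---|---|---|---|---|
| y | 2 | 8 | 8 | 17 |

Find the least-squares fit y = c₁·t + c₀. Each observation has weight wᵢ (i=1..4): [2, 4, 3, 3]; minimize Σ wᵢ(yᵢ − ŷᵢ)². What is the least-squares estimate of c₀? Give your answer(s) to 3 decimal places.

c₀ = -0.218

XᵀWX·[c₁, c₀]ᵀ = XᵀWy reads: 233·c₁ + 47·c₀ = 553;  47·c₁ + 12·c₀ = 111.
(Σwᵢ·t·t = 233, Σwᵢ·t = 47, Σwᵢ·1 = 12, Σwᵢ·t·y = 553, Σwᵢ·y = 111.)
Δ = 233·12 − 47² = 587.
c₁ = (553·12 − 47·111)/587 = 1419/587; c₀ = (233·111 − 47·553)/587 = -128/587.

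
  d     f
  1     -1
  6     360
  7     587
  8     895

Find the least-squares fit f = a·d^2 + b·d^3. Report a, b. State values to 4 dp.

a = -1.9861, b = 1.9961

From the data, Σd^2·d^2 = 7794, Σd^2·d^3 = 57352, Σd^3·d^3 = 426450.
Moment sums: Σd^2·f = 99002, Σd^3·f = 737340.
So MᵀM·[a, b]ᵀ = Mᵀf: [[7794, 57352]; [57352, 426450]]·[a, b]ᵀ = [99002, 737340]ᵀ.
Eliminating b: 426450·(row 1) − 57352·(row 2) gives 34499396·a = 426450·99002 − 57352·737340 = -68520780, so a = -17130195/8624849.
Then b = (737340 − 57352·(-17130195/8624849))/426450 = 17216314/8624849.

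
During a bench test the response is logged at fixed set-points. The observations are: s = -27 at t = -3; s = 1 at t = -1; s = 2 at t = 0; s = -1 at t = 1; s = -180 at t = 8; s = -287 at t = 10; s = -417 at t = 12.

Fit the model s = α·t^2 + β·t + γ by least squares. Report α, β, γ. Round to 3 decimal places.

From the data, Σt^2·t^2 = 34915, Σt^2·t = 3213, Σt^2 = 319, Σt·t = 319, Σt = 27, Σ1 = 7.
For Mᵀs: Σt^2·s = -100511, Σt·s = -9235, Σs = -909.
So MᵀM·[α, β, γ]ᵀ = Mᵀs: [[34915, 3213, 319]; [3213, 319, 27]; [319, 27, 7]]·[α, β, γ]ᵀ = [-100511, -9235, -909]ᵀ.
Solving the 3×3 system (Gaussian elimination) gives α = -2340281/783489, β = 234695/261163, γ = 2192549/783489.

α = -2.987, β = 0.899, γ = 2.798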